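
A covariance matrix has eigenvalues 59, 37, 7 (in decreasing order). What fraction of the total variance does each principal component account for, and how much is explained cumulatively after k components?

Step 1 — total variance = trace(Sigma) = Σ λ_i = 59 + 37 + 7 = 103.

Step 2 — fraction explained by component i = λ_i / Σ λ:
  PC1: 59/103 = 0.5728
  PC2: 37/103 = 0.3592
  PC3: 7/103 = 0.068

Step 3 — cumulative fraction after k components = (λ_1 + ... + λ_k) / Σ λ:
  k = 1: 59/103 = 0.5728
  k = 2: (59 + 37)/103 = 96/103 = 0.932
  k = 3: (59 + 37 + 7)/103 = 103/103 = 1

Summary (fraction, with percent):

explained: PC1 0.5728 (57.28%), PC2 0.3592 (35.92%), PC3 0.068 (6.8%);  cumulative: 0.5728, 0.932, 1


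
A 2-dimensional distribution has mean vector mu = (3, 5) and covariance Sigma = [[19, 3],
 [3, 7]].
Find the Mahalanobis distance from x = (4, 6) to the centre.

Step 1 — centre the observation: (x - mu) = (1, 1).

Step 2 — invert Sigma. det(Sigma) = 19·7 - (3)² = 124.
  Sigma^{-1} = (1/det) · [[d, -b], [-b, a]] = [[0.0565, -0.0242],
 [-0.0242, 0.1532]].

Step 3 — form the quadratic (x - mu)^T · Sigma^{-1} · (x - mu):
  Sigma^{-1} · (x - mu) = (0.0323, 0.129).
  (x - mu)^T · [Sigma^{-1} · (x - mu)] = (1)·(0.0323) + (1)·(0.129) = 0.1613.

Step 4 — take square root: d = √(0.1613) ≈ 0.4016.

d(x, mu) = √(0.1613) ≈ 0.4016


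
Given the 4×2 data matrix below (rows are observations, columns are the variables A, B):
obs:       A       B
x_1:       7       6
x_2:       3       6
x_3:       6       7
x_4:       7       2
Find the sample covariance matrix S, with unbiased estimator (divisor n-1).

Step 1 — column means:
  mean(A) = (7 + 3 + 6 + 7) / 4 = 23/4 = 5.75
  mean(B) = (6 + 6 + 7 + 2) / 4 = 21/4 = 5.25

Step 2 — sample covariance S[i,j] = (1/(n-1)) · Σ_k (x_{k,i} - mean_i) · (x_{k,j} - mean_j), with n-1 = 3.
  S[A,A] = ((1.25)·(1.25) + (-2.75)·(-2.75) + (0.25)·(0.25) + (1.25)·(1.25)) / 3 = 10.75/3 = 3.5833
  S[A,B] = ((1.25)·(0.75) + (-2.75)·(0.75) + (0.25)·(1.75) + (1.25)·(-3.25)) / 3 = -4.75/3 = -1.5833
  S[B,B] = ((0.75)·(0.75) + (0.75)·(0.75) + (1.75)·(1.75) + (-3.25)·(-3.25)) / 3 = 14.75/3 = 4.9167

S is symmetric (S[j,i] = S[i,j]). Assembling:

S = [[3.5833, -1.5833],
 [-1.5833, 4.9167]]


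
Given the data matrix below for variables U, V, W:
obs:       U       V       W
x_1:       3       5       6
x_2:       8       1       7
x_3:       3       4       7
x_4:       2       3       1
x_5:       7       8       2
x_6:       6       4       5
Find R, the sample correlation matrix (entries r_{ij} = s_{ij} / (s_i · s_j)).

Step 1 — column means:
  mean(U) = (3 + 8 + 3 + 2 + 7 + 6) / 6 = 29/6 = 4.8333
  mean(V) = (5 + 1 + 4 + 3 + 8 + 4) / 6 = 25/6 = 4.1667
  mean(W) = (6 + 7 + 7 + 1 + 2 + 5) / 6 = 28/6 = 4.6667

Step 2 — sample variances and covariances s[i,j] = (1/(n-1)) · Σ_k (x_{k,i} - mean_i) · (x_{k,j} - mean_j), with n-1 = 5:
  s[U,U] = ((-1.8333)·(-1.8333) + (3.1667)·(3.1667) + (-1.8333)·(-1.8333) + (-2.8333)·(-2.8333) + (2.1667)·(2.1667) + (1.1667)·(1.1667)) / 5 = 30.8333/5 = 6.1667
  s[U,V] = ((-1.8333)·(0.8333) + (3.1667)·(-3.1667) + (-1.8333)·(-0.1667) + (-2.8333)·(-1.1667) + (2.1667)·(3.8333) + (1.1667)·(-0.1667)) / 5 = 0.1667/5 = 0.0333
  s[U,W] = ((-1.8333)·(1.3333) + (3.1667)·(2.3333) + (-1.8333)·(2.3333) + (-2.8333)·(-3.6667) + (2.1667)·(-2.6667) + (1.1667)·(0.3333)) / 5 = 5.6667/5 = 1.1333
  s[V,V] = ((0.8333)·(0.8333) + (-3.1667)·(-3.1667) + (-0.1667)·(-0.1667) + (-1.1667)·(-1.1667) + (3.8333)·(3.8333) + (-0.1667)·(-0.1667)) / 5 = 26.8333/5 = 5.3667
  s[V,W] = ((0.8333)·(1.3333) + (-3.1667)·(2.3333) + (-0.1667)·(2.3333) + (-1.1667)·(-3.6667) + (3.8333)·(-2.6667) + (-0.1667)·(0.3333)) / 5 = -12.6667/5 = -2.5333
  s[W,W] = ((1.3333)·(1.3333) + (2.3333)·(2.3333) + (2.3333)·(2.3333) + (-3.6667)·(-3.6667) + (-2.6667)·(-2.6667) + (0.3333)·(0.3333)) / 5 = 33.3333/5 = 6.6667
  Sample standard deviations s_i = √(s[i,i]):
  s(U) = √(6.1667) = 2.4833
  s(V) = √(5.3667) = 2.3166
  s(W) = √(6.6667) = 2.582

Step 3 — r_{ij} = s_{ij} / (s_i · s_j):
  r[U,U] = 1 (diagonal).
  r[U,V] = 0.0333 / (2.4833 · 2.3166) = 0.0333 / 5.7528 = 0.0058
  r[U,W] = 1.1333 / (2.4833 · 2.582) = 1.1333 / 6.4118 = 0.1768
  r[V,V] = 1 (diagonal).
  r[V,W] = -2.5333 / (2.3166 · 2.582) = -2.5333 / 5.9815 = -0.4235
  r[W,W] = 1 (diagonal).

R is symmetric with unit diagonal. Assembling:

R = [[1, 0.0058, 0.1768],
 [0.0058, 1, -0.4235],
 [0.1768, -0.4235, 1]]


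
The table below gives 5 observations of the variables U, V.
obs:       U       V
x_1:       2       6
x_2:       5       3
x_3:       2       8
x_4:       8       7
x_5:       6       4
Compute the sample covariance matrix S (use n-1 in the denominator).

Step 1 — column means:
  mean(U) = (2 + 5 + 2 + 8 + 6) / 5 = 23/5 = 4.6
  mean(V) = (6 + 3 + 8 + 7 + 4) / 5 = 28/5 = 5.6

Step 2 — sample covariance S[i,j] = (1/(n-1)) · Σ_k (x_{k,i} - mean_i) · (x_{k,j} - mean_j), with n-1 = 4.
  S[U,U] = ((-2.6)·(-2.6) + (0.4)·(0.4) + (-2.6)·(-2.6) + (3.4)·(3.4) + (1.4)·(1.4)) / 4 = 27.2/4 = 6.8
  S[U,V] = ((-2.6)·(0.4) + (0.4)·(-2.6) + (-2.6)·(2.4) + (3.4)·(1.4) + (1.4)·(-1.6)) / 4 = -5.8/4 = -1.45
  S[V,V] = ((0.4)·(0.4) + (-2.6)·(-2.6) + (2.4)·(2.4) + (1.4)·(1.4) + (-1.6)·(-1.6)) / 4 = 17.2/4 = 4.3

S is symmetric (S[j,i] = S[i,j]). Assembling:

S = [[6.8, -1.45],
 [-1.45, 4.3]]


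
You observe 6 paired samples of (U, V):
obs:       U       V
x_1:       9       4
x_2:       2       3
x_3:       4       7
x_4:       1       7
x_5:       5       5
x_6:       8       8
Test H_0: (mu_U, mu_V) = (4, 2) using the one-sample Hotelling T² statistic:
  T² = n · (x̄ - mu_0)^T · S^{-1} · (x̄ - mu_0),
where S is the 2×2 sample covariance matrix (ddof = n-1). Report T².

Step 1 — sample mean vector:
  mean(U) = (9 + 2 + 4 + 1 + 5 + 8) / 6 = 29/6 = 4.8333
  mean(V) = (4 + 3 + 7 + 7 + 5 + 8) / 6 = 34/6 = 5.6667
  x̄ = (4.8333, 5.6667),  deviation x̄ - mu_0 = (4.8333, 5.6667) - (4, 2) = (0.8333, 3.6667).

Step 2 — sample covariance matrix, S[i,j] = (1/(n-1)) · Σ_k (x_{k,i} - mean_i) · (x_{k,j} - mean_j), divisor n-1 = 5:
  S[U,U] = ((4.1667)·(4.1667) + (-2.8333)·(-2.8333) + (-0.8333)·(-0.8333) + (-3.8333)·(-3.8333) + (0.1667)·(0.1667) + (3.1667)·(3.1667)) / 5 = 50.8333/5 = 10.1667
  S[U,V] = ((4.1667)·(-1.6667) + (-2.8333)·(-2.6667) + (-0.8333)·(1.3333) + (-3.8333)·(1.3333) + (0.1667)·(-0.6667) + (3.1667)·(2.3333)) / 5 = 1.6667/5 = 0.3333
  S[V,V] = ((-1.6667)·(-1.6667) + (-2.6667)·(-2.6667) + (1.3333)·(1.3333) + (1.3333)·(1.3333) + (-0.6667)·(-0.6667) + (2.3333)·(2.3333)) / 5 = 19.3333/5 = 3.8667
  S = [[10.1667, 0.3333],
 [0.3333, 3.8667]].

Step 3 — invert S. det(S) = 10.1667·3.8667 - (0.3333)² = 39.2.
  S^{-1} = (1/det) · [[d, -b], [-b, a]] = [[0.0986, -0.0085],
 [-0.0085, 0.2594]].

Step 4 — quadratic form (x̄ - mu_0)^T · S^{-1} · (x̄ - mu_0):
  S^{-1} · (x̄ - mu_0) = (0.051, 0.9439),
  (x̄ - mu_0)^T · [...] = (0.8333)·(0.051) + (3.6667)·(0.9439) = 3.5034.

Step 5 — scale by n: T² = 6 · 3.5034 = 21.0204.

T² ≈ 21.0204


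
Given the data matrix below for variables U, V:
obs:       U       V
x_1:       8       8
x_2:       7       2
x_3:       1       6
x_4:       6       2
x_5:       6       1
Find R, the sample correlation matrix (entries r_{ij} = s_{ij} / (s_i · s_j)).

Step 1 — column means:
  mean(U) = (8 + 7 + 1 + 6 + 6) / 5 = 28/5 = 5.6
  mean(V) = (8 + 2 + 6 + 2 + 1) / 5 = 19/5 = 3.8

Step 2 — sample variances and covariances s[i,j] = (1/(n-1)) · Σ_k (x_{k,i} - mean_i) · (x_{k,j} - mean_j), with n-1 = 4:
  s[U,U] = ((2.4)·(2.4) + (1.4)·(1.4) + (-4.6)·(-4.6) + (0.4)·(0.4) + (0.4)·(0.4)) / 4 = 29.2/4 = 7.3
  s[U,V] = ((2.4)·(4.2) + (1.4)·(-1.8) + (-4.6)·(2.2) + (0.4)·(-1.8) + (0.4)·(-2.8)) / 4 = -4.4/4 = -1.1
  s[V,V] = ((4.2)·(4.2) + (-1.8)·(-1.8) + (2.2)·(2.2) + (-1.8)·(-1.8) + (-2.8)·(-2.8)) / 4 = 36.8/4 = 9.2
  Sample standard deviations s_i = √(s[i,i]):
  s(U) = √(7.3) = 2.7019
  s(V) = √(9.2) = 3.0332

Step 3 — r_{ij} = s_{ij} / (s_i · s_j):
  r[U,U] = 1 (diagonal).
  r[U,V] = -1.1 / (2.7019 · 3.0332) = -1.1 / 8.1951 = -0.1342
  r[V,V] = 1 (diagonal).

R is symmetric with unit diagonal. Assembling:

R = [[1, -0.1342],
 [-0.1342, 1]]


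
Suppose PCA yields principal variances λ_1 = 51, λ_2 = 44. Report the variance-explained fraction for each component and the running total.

Step 1 — total variance = trace(Sigma) = Σ λ_i = 51 + 44 = 95.

Step 2 — fraction explained by component i = λ_i / Σ λ:
  PC1: 51/95 = 0.5368
  PC2: 44/95 = 0.4632

Step 3 — cumulative fraction after k components = (λ_1 + ... + λ_k) / Σ λ:
  k = 1: 51/95 = 0.5368
  k = 2: (51 + 44)/95 = 95/95 = 1

Summary (fraction, with percent):

explained: PC1 0.5368 (53.68%), PC2 0.4632 (46.32%);  cumulative: 0.5368, 1


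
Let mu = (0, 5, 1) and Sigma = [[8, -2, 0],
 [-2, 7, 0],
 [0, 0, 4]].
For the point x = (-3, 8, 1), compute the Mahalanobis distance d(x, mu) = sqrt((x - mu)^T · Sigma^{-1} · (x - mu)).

Step 1 — centre the observation: (x - mu) = (-3, 3, 0).

Step 2 — invert Sigma (cofactor / det for 3×3, or solve directly):
  Sigma^{-1} = [[0.1346, 0.0385, 0],
 [0.0385, 0.1538, 0],
 [0, 0, 0.25]].

Step 3 — form the quadratic (x - mu)^T · Sigma^{-1} · (x - mu):
  Sigma^{-1} · (x - mu) = (-0.2885, 0.3462, 0).
  (x - mu)^T · [Sigma^{-1} · (x - mu)] = (-3)·(-0.2885) + (3)·(0.3462) + (0)·(0) = 1.9038.

Step 4 — take square root: d = √(1.9038) ≈ 1.3798.

d(x, mu) = √(1.9038) ≈ 1.3798


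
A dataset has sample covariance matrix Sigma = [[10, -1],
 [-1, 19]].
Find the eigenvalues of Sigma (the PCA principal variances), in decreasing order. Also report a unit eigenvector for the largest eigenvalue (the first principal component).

Step 1 — characteristic polynomial of 2×2 Sigma:
  det(Sigma - λI) = λ² - trace · λ + det = 0.
  trace = 10 + 19 = 29, det = 10·19 - (-1)² = 189.
Step 2 — discriminant:
  Δ = trace² - 4·det = 841 - 756 = 85.
Step 3 — eigenvalues:
  λ = (trace ± √Δ)/2 = (29 ± 9.2195)/2,
  λ_1 = 19.1098,  λ_2 = 9.8902.

Step 4 — unit eigenvector for λ_1: solve (Sigma - λ_1 I)v = 0. First row:
  (10 - 19.1098)·v_x + (-1)·v_y = 0, i.e. (-9.1098)·v_x + (-1)·v_y = 0,
  so v ∝ (b, λ_1 - a) = (-1, 9.1098); multiply by -1 so the first entry is positive: u = (1, -9.1098).
  ||u|| = √((1)² + (-9.1098)²) = √(83.988) ≈ 9.1645,
  v_1 = u/||u|| ≈ (0.1091, -0.994) (||v_1|| = 1).

λ_1 = 19.1098,  λ_2 = 9.8902;  v_1 ≈ (0.1091, -0.994)


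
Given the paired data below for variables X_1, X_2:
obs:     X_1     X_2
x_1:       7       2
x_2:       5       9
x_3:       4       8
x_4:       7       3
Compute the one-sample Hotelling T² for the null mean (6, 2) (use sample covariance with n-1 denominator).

Step 1 — sample mean vector:
  mean(X_1) = (7 + 5 + 4 + 7) / 4 = 23/4 = 5.75
  mean(X_2) = (2 + 9 + 8 + 3) / 4 = 22/4 = 5.5
  x̄ = (5.75, 5.5),  deviation x̄ - mu_0 = (5.75, 5.5) - (6, 2) = (-0.25, 3.5).

Step 2 — sample covariance matrix, S[i,j] = (1/(n-1)) · Σ_k (x_{k,i} - mean_i) · (x_{k,j} - mean_j), divisor n-1 = 3:
  S[X_1,X_1] = ((1.25)·(1.25) + (-0.75)·(-0.75) + (-1.75)·(-1.75) + (1.25)·(1.25)) / 3 = 6.75/3 = 2.25
  S[X_1,X_2] = ((1.25)·(-3.5) + (-0.75)·(3.5) + (-1.75)·(2.5) + (1.25)·(-2.5)) / 3 = -14.5/3 = -4.8333
  S[X_2,X_2] = ((-3.5)·(-3.5) + (3.5)·(3.5) + (2.5)·(2.5) + (-2.5)·(-2.5)) / 3 = 37/3 = 12.3333
  S = [[2.25, -4.8333],
 [-4.8333, 12.3333]].

Step 3 — invert S. det(S) = 2.25·12.3333 - (-4.8333)² = 4.3889.
  S^{-1} = (1/det) · [[d, -b], [-b, a]] = [[2.8101, 1.1013],
 [1.1013, 0.5127]].

Step 4 — quadratic form (x̄ - mu_0)^T · S^{-1} · (x̄ - mu_0):
  S^{-1} · (x̄ - mu_0) = (3.1519, 1.519),
  (x̄ - mu_0)^T · [...] = (-0.25)·(3.1519) + (3.5)·(1.519) = 4.5285.

Step 5 — scale by n: T² = 4 · 4.5285 = 18.1139.

T² ≈ 18.1139


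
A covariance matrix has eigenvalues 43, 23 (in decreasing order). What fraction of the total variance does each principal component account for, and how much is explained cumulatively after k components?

Step 1 — total variance = trace(Sigma) = Σ λ_i = 43 + 23 = 66.

Step 2 — fraction explained by component i = λ_i / Σ λ:
  PC1: 43/66 = 0.6515
  PC2: 23/66 = 0.3485

Step 3 — cumulative fraction after k components = (λ_1 + ... + λ_k) / Σ λ:
  k = 1: 43/66 = 0.6515
  k = 2: (43 + 23)/66 = 66/66 = 1

Summary (fraction, with percent):

explained: PC1 0.6515 (65.15%), PC2 0.3485 (34.85%);  cumulative: 0.6515, 1


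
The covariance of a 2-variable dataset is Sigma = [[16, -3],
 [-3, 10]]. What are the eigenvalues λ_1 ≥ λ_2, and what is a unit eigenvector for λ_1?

Step 1 — characteristic polynomial of 2×2 Sigma:
  det(Sigma - λI) = λ² - trace · λ + det = 0.
  trace = 16 + 10 = 26, det = 16·10 - (-3)² = 151.
Step 2 — discriminant:
  Δ = trace² - 4·det = 676 - 604 = 72.
Step 3 — eigenvalues:
  λ = (trace ± √Δ)/2 = (26 ± 8.4853)/2,
  λ_1 = 17.2426,  λ_2 = 8.7574.

Step 4 — unit eigenvector for λ_1: solve (Sigma - λ_1 I)v = 0. First row:
  (16 - 17.2426)·v_x + (-3)·v_y = 0, i.e. (-1.2426)·v_x + (-3)·v_y = 0,
  so v ∝ (b, λ_1 - a) = (-3, 1.2426); multiply by -1 so the first entry is positive: u = (3, -1.2426).
  ||u|| = √((3)² + (-1.2426)²) = √(10.5442) ≈ 3.2472,
  v_1 = u/||u|| ≈ (0.9239, -0.3827) (||v_1|| = 1).

λ_1 = 17.2426,  λ_2 = 8.7574;  v_1 ≈ (0.9239, -0.3827)


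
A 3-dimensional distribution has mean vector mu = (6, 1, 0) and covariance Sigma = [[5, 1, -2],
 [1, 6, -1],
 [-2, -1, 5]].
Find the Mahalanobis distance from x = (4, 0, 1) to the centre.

Step 1 — centre the observation: (x - mu) = (-2, -1, 1).

Step 2 — invert Sigma (cofactor / det for 3×3, or solve directly):
  Sigma^{-1} = [[0.2417, -0.025, 0.0917],
 [-0.025, 0.175, 0.025],
 [0.0917, 0.025, 0.2417]].

Step 3 — form the quadratic (x - mu)^T · Sigma^{-1} · (x - mu):
  Sigma^{-1} · (x - mu) = (-0.3667, -0.1, 0.0333).
  (x - mu)^T · [Sigma^{-1} · (x - mu)] = (-2)·(-0.3667) + (-1)·(-0.1) + (1)·(0.0333) = 0.8667.

Step 4 — take square root: d = √(0.8667) ≈ 0.9309.

d(x, mu) = √(0.8667) ≈ 0.9309


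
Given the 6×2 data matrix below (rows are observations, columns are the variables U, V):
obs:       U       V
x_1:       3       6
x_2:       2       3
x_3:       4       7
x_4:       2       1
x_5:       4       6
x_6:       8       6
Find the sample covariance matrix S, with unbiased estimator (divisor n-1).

Step 1 — column means:
  mean(U) = (3 + 2 + 4 + 2 + 4 + 8) / 6 = 23/6 = 3.8333
  mean(V) = (6 + 3 + 7 + 1 + 6 + 6) / 6 = 29/6 = 4.8333

Step 2 — sample covariance S[i,j] = (1/(n-1)) · Σ_k (x_{k,i} - mean_i) · (x_{k,j} - mean_j), with n-1 = 5.
  S[U,U] = ((-0.8333)·(-0.8333) + (-1.8333)·(-1.8333) + (0.1667)·(0.1667) + (-1.8333)·(-1.8333) + (0.1667)·(0.1667) + (4.1667)·(4.1667)) / 5 = 24.8333/5 = 4.9667
  S[U,V] = ((-0.8333)·(1.1667) + (-1.8333)·(-1.8333) + (0.1667)·(2.1667) + (-1.8333)·(-3.8333) + (0.1667)·(1.1667) + (4.1667)·(1.1667)) / 5 = 14.8333/5 = 2.9667
  S[V,V] = ((1.1667)·(1.1667) + (-1.8333)·(-1.8333) + (2.1667)·(2.1667) + (-3.8333)·(-3.8333) + (1.1667)·(1.1667) + (1.1667)·(1.1667)) / 5 = 26.8333/5 = 5.3667

S is symmetric (S[j,i] = S[i,j]). Assembling:

S = [[4.9667, 2.9667],
 [2.9667, 5.3667]]


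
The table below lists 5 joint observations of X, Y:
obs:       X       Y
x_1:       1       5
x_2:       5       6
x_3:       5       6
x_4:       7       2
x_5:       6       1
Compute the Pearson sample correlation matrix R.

Step 1 — column means:
  mean(X) = (1 + 5 + 5 + 7 + 6) / 5 = 24/5 = 4.8
  mean(Y) = (5 + 6 + 6 + 2 + 1) / 5 = 20/5 = 4

Step 2 — sample variances and covariances s[i,j] = (1/(n-1)) · Σ_k (x_{k,i} - mean_i) · (x_{k,j} - mean_j), with n-1 = 4:
  s[X,X] = ((-3.8)·(-3.8) + (0.2)·(0.2) + (0.2)·(0.2) + (2.2)·(2.2) + (1.2)·(1.2)) / 4 = 20.8/4 = 5.2
  s[X,Y] = ((-3.8)·(1) + (0.2)·(2) + (0.2)·(2) + (2.2)·(-2) + (1.2)·(-3)) / 4 = -11/4 = -2.75
  s[Y,Y] = ((1)·(1) + (2)·(2) + (2)·(2) + (-2)·(-2) + (-3)·(-3)) / 4 = 22/4 = 5.5
  Sample standard deviations s_i = √(s[i,i]):
  s(X) = √(5.2) = 2.2804
  s(Y) = √(5.5) = 2.3452

Step 3 — r_{ij} = s_{ij} / (s_i · s_j):
  r[X,X] = 1 (diagonal).
  r[X,Y] = -2.75 / (2.2804 · 2.3452) = -2.75 / 5.3479 = -0.5142
  r[Y,Y] = 1 (diagonal).

R is symmetric with unit diagonal. Assembling:

R = [[1, -0.5142],
 [-0.5142, 1]]


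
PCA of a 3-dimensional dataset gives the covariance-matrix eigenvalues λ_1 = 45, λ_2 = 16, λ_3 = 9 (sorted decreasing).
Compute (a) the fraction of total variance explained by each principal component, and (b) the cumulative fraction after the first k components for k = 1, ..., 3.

Step 1 — total variance = trace(Sigma) = Σ λ_i = 45 + 16 + 9 = 70.

Step 2 — fraction explained by component i = λ_i / Σ λ:
  PC1: 45/70 = 0.6429
  PC2: 16/70 = 0.2286
  PC3: 9/70 = 0.1286

Step 3 — cumulative fraction after k components = (λ_1 + ... + λ_k) / Σ λ:
  k = 1: 45/70 = 0.6429
  k = 2: (45 + 16)/70 = 61/70 = 0.8714
  k = 3: (45 + 16 + 9)/70 = 70/70 = 1

Summary (fraction, with percent):

explained: PC1 0.6429 (64.29%), PC2 0.2286 (22.86%), PC3 0.1286 (12.86%);  cumulative: 0.6429, 0.8714, 1


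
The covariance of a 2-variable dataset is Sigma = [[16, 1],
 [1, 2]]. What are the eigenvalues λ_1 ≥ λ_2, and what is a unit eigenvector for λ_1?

Step 1 — characteristic polynomial of 2×2 Sigma:
  det(Sigma - λI) = λ² - trace · λ + det = 0.
  trace = 16 + 2 = 18, det = 16·2 - (1)² = 31.
Step 2 — discriminant:
  Δ = trace² - 4·det = 324 - 124 = 200.
Step 3 — eigenvalues:
  λ = (trace ± √Δ)/2 = (18 ± 14.1421)/2,
  λ_1 = 16.0711,  λ_2 = 1.9289.

Step 4 — unit eigenvector for λ_1: solve (Sigma - λ_1 I)v = 0. First row:
  (16 - 16.0711)·v_x + (1)·v_y = 0, i.e. (-0.0711)·v_x + (1)·v_y = 0,
  so v ∝ (b, λ_1 - a) = (1, 0.0711) = u.
  ||u|| = √((1)² + (0.0711)²) = √(1.0051) ≈ 1.0025,
  v_1 = u/||u|| ≈ (0.9975, 0.0709) (||v_1|| = 1).

λ_1 = 16.0711,  λ_2 = 1.9289;  v_1 ≈ (0.9975, 0.0709)


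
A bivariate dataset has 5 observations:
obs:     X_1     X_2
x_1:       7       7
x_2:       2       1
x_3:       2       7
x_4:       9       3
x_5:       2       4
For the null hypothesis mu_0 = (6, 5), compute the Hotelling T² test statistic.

Step 1 — sample mean vector:
  mean(X_1) = (7 + 2 + 2 + 9 + 2) / 5 = 22/5 = 4.4
  mean(X_2) = (7 + 1 + 7 + 3 + 4) / 5 = 22/5 = 4.4
  x̄ = (4.4, 4.4),  deviation x̄ - mu_0 = (4.4, 4.4) - (6, 5) = (-1.6, -0.6).

Step 2 — sample covariance matrix, S[i,j] = (1/(n-1)) · Σ_k (x_{k,i} - mean_i) · (x_{k,j} - mean_j), divisor n-1 = 4:
  S[X_1,X_1] = ((2.6)·(2.6) + (-2.4)·(-2.4) + (-2.4)·(-2.4) + (4.6)·(4.6) + (-2.4)·(-2.4)) / 4 = 45.2/4 = 11.3
  S[X_1,X_2] = ((2.6)·(2.6) + (-2.4)·(-3.4) + (-2.4)·(2.6) + (4.6)·(-1.4) + (-2.4)·(-0.4)) / 4 = 3.2/4 = 0.8
  S[X_2,X_2] = ((2.6)·(2.6) + (-3.4)·(-3.4) + (2.6)·(2.6) + (-1.4)·(-1.4) + (-0.4)·(-0.4)) / 4 = 27.2/4 = 6.8
  S = [[11.3, 0.8],
 [0.8, 6.8]].

Step 3 — invert S. det(S) = 11.3·6.8 - (0.8)² = 76.2.
  S^{-1} = (1/det) · [[d, -b], [-b, a]] = [[0.0892, -0.0105],
 [-0.0105, 0.1483]].

Step 4 — quadratic form (x̄ - mu_0)^T · S^{-1} · (x̄ - mu_0):
  S^{-1} · (x̄ - mu_0) = (-0.1365, -0.0722),
  (x̄ - mu_0)^T · [...] = (-1.6)·(-0.1365) + (-0.6)·(-0.0722) = 0.2617.

Step 5 — scale by n: T² = 5 · 0.2617 = 1.3084.

T² ≈ 1.3084


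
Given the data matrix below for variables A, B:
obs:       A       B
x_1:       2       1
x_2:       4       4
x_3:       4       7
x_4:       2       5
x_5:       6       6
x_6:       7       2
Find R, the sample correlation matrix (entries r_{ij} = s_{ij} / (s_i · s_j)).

Step 1 — column means:
  mean(A) = (2 + 4 + 4 + 2 + 6 + 7) / 6 = 25/6 = 4.1667
  mean(B) = (1 + 4 + 7 + 5 + 6 + 2) / 6 = 25/6 = 4.1667

Step 2 — sample variances and covariances s[i,j] = (1/(n-1)) · Σ_k (x_{k,i} - mean_i) · (x_{k,j} - mean_j), with n-1 = 5:
  s[A,A] = ((-2.1667)·(-2.1667) + (-0.1667)·(-0.1667) + (-0.1667)·(-0.1667) + (-2.1667)·(-2.1667) + (1.8333)·(1.8333) + (2.8333)·(2.8333)) / 5 = 20.8333/5 = 4.1667
  s[A,B] = ((-2.1667)·(-3.1667) + (-0.1667)·(-0.1667) + (-0.1667)·(2.8333) + (-2.1667)·(0.8333) + (1.8333)·(1.8333) + (2.8333)·(-2.1667)) / 5 = 1.8333/5 = 0.3667
  s[B,B] = ((-3.1667)·(-3.1667) + (-0.1667)·(-0.1667) + (2.8333)·(2.8333) + (0.8333)·(0.8333) + (1.8333)·(1.8333) + (-2.1667)·(-2.1667)) / 5 = 26.8333/5 = 5.3667
  Sample standard deviations s_i = √(s[i,i]):
  s(A) = √(4.1667) = 2.0412
  s(B) = √(5.3667) = 2.3166

Step 3 — r_{ij} = s_{ij} / (s_i · s_j):
  r[A,A] = 1 (diagonal).
  r[A,B] = 0.3667 / (2.0412 · 2.3166) = 0.3667 / 4.7288 = 0.0775
  r[B,B] = 1 (diagonal).

R is symmetric with unit diagonal. Assembling:

R = [[1, 0.0775],
 [0.0775, 1]]


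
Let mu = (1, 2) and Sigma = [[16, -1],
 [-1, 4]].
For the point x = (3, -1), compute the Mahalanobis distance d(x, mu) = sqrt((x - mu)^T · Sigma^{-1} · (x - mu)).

Step 1 — centre the observation: (x - mu) = (2, -3).

Step 2 — invert Sigma. det(Sigma) = 16·4 - (-1)² = 63.
  Sigma^{-1} = (1/det) · [[d, -b], [-b, a]] = [[0.0635, 0.0159],
 [0.0159, 0.254]].

Step 3 — form the quadratic (x - mu)^T · Sigma^{-1} · (x - mu):
  Sigma^{-1} · (x - mu) = (0.0794, -0.7302).
  (x - mu)^T · [Sigma^{-1} · (x - mu)] = (2)·(0.0794) + (-3)·(-0.7302) = 2.3492.

Step 4 — take square root: d = √(2.3492) ≈ 1.5327.

d(x, mu) = √(2.3492) ≈ 1.5327


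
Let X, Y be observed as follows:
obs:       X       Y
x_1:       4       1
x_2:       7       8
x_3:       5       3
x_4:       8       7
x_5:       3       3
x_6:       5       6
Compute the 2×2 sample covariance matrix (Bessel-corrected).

Step 1 — column means:
  mean(X) = (4 + 7 + 5 + 8 + 3 + 5) / 6 = 32/6 = 5.3333
  mean(Y) = (1 + 8 + 3 + 7 + 3 + 6) / 6 = 28/6 = 4.6667

Step 2 — sample covariance S[i,j] = (1/(n-1)) · Σ_k (x_{k,i} - mean_i) · (x_{k,j} - mean_j), with n-1 = 5.
  S[X,X] = ((-1.3333)·(-1.3333) + (1.6667)·(1.6667) + (-0.3333)·(-0.3333) + (2.6667)·(2.6667) + (-2.3333)·(-2.3333) + (-0.3333)·(-0.3333)) / 5 = 17.3333/5 = 3.4667
  S[X,Y] = ((-1.3333)·(-3.6667) + (1.6667)·(3.3333) + (-0.3333)·(-1.6667) + (2.6667)·(2.3333) + (-2.3333)·(-1.6667) + (-0.3333)·(1.3333)) / 5 = 20.6667/5 = 4.1333
  S[Y,Y] = ((-3.6667)·(-3.6667) + (3.3333)·(3.3333) + (-1.6667)·(-1.6667) + (2.3333)·(2.3333) + (-1.6667)·(-1.6667) + (1.3333)·(1.3333)) / 5 = 37.3333/5 = 7.4667

S is symmetric (S[j,i] = S[i,j]). Assembling:

S = [[3.4667, 4.1333],
 [4.1333, 7.4667]]


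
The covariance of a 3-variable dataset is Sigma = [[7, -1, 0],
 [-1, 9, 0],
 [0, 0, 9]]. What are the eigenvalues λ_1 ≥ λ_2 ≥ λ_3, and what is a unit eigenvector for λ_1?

Step 1 — characteristic polynomial p(λ) = det(λI - Sigma) = λ³ - tr·λ² + c_1·λ - det, where tr = trace, c_1 = sum of the principal 2×2 minors, det = det(Sigma):
  tr = 7 + 9 + 9 = 25,
  c_1 = (7·9 - (-1)²) + (7·9 - (0)²) + (9·9 - (0)²) = 62 + 63 + 81 = 206,
  det = 7·(9·9 - (0)²) - (-1)·((-1)·9 - (0)·(0)) + (0)·((-1)·(0) - 9·(0)) = 7·(81) - (-1)·(-9) + (0)·(0) = 558.
  So p(λ) = λ³ - 25λ² + 206λ - 558.
Step 2 — look for an integer root (rational root theorem: any rational root is an integer divisor of 558). Testing λ = 9:
  p(9) = 729 - 2025 + 1854 - 558 = 0  ✓
  Dividing out (λ - 9): p(λ) = (λ - 9)(λ² - 16λ + 62).
Step 3 — remaining eigenvalues from the quadratic λ² - 16λ + 62 = 0:
  Δ = 16² - 4·62 = 256 - 248 = 8,  λ = (16 ± √8)/2 = (16 ± 2.8284)/2 ≈ 9.4142 or 6.5858.
  Sorted: λ_1 = 9.4142,  λ_2 = 9,  λ_3 = 6.5858  (check: sum = 25 = tr ✓).

Step 4 — unit eigenvector for λ_1 ≈ 9.4142: v spans the null space of (Sigma - λ_1 I), whose rows are
  r_1 = (-2.4142, -1, 0),  r_2 = (-1, -0.4142, 0),  r_3 = (0, 0, -0.4142).
  v is orthogonal to every row, so take v ∝ r_1 × r_3 = ((-1)·(-0.4142) - (0)·(0), (0)·(0) - (-2.4142)·(-0.4142), (-2.4142)·(0) - (-1)·(0)) ≈ (0.4142, -1, 0).
  Let u = (0.4142, -1, 0).
  ||u|| = √((0.4142)² + (-1)² + (0)²) = √(1.1716) ≈ 1.0824,  v_1 = u/||u|| ≈ (0.3827, -0.9239, 0) (||v_1|| = 1).

λ_1 = 9.4142,  λ_2 = 9,  λ_3 = 6.5858;  v_1 ≈ (0.3827, -0.9239, 0)


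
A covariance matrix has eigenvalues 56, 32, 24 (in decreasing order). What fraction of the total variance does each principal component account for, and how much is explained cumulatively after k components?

Step 1 — total variance = trace(Sigma) = Σ λ_i = 56 + 32 + 24 = 112.

Step 2 — fraction explained by component i = λ_i / Σ λ:
  PC1: 56/112 = 0.5
  PC2: 32/112 = 0.2857
  PC3: 24/112 = 0.2143

Step 3 — cumulative fraction after k components = (λ_1 + ... + λ_k) / Σ λ:
  k = 1: 56/112 = 0.5
  k = 2: (56 + 32)/112 = 88/112 = 0.7857
  k = 3: (56 + 32 + 24)/112 = 112/112 = 1

Summary (fraction, with percent):

explained: PC1 0.5 (50%), PC2 0.2857 (28.57%), PC3 0.2143 (21.43%);  cumulative: 0.5, 0.7857, 1


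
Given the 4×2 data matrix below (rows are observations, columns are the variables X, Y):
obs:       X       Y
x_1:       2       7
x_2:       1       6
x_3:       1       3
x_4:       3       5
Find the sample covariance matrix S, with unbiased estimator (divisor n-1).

Step 1 — column means:
  mean(X) = (2 + 1 + 1 + 3) / 4 = 7/4 = 1.75
  mean(Y) = (7 + 6 + 3 + 5) / 4 = 21/4 = 5.25

Step 2 — sample covariance S[i,j] = (1/(n-1)) · Σ_k (x_{k,i} - mean_i) · (x_{k,j} - mean_j), with n-1 = 3.
  S[X,X] = ((0.25)·(0.25) + (-0.75)·(-0.75) + (-0.75)·(-0.75) + (1.25)·(1.25)) / 3 = 2.75/3 = 0.9167
  S[X,Y] = ((0.25)·(1.75) + (-0.75)·(0.75) + (-0.75)·(-2.25) + (1.25)·(-0.25)) / 3 = 1.25/3 = 0.4167
  S[Y,Y] = ((1.75)·(1.75) + (0.75)·(0.75) + (-2.25)·(-2.25) + (-0.25)·(-0.25)) / 3 = 8.75/3 = 2.9167

S is symmetric (S[j,i] = S[i,j]). Assembling:

S = [[0.9167, 0.4167],
 [0.4167, 2.9167]]


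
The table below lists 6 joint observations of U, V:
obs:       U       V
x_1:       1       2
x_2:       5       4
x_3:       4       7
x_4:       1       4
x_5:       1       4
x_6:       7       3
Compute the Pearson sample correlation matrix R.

Step 1 — column means:
  mean(U) = (1 + 5 + 4 + 1 + 1 + 7) / 6 = 19/6 = 3.1667
  mean(V) = (2 + 4 + 7 + 4 + 4 + 3) / 6 = 24/6 = 4

Step 2 — sample variances and covariances s[i,j] = (1/(n-1)) · Σ_k (x_{k,i} - mean_i) · (x_{k,j} - mean_j), with n-1 = 5:
  s[U,U] = ((-2.1667)·(-2.1667) + (1.8333)·(1.8333) + (0.8333)·(0.8333) + (-2.1667)·(-2.1667) + (-2.1667)·(-2.1667) + (3.8333)·(3.8333)) / 5 = 32.8333/5 = 6.5667
  s[U,V] = ((-2.1667)·(-2) + (1.8333)·(0) + (0.8333)·(3) + (-2.1667)·(0) + (-2.1667)·(0) + (3.8333)·(-1)) / 5 = 3/5 = 0.6
  s[V,V] = ((-2)·(-2) + (0)·(0) + (3)·(3) + (0)·(0) + (0)·(0) + (-1)·(-1)) / 5 = 14/5 = 2.8
  Sample standard deviations s_i = √(s[i,i]):
  s(U) = √(6.5667) = 2.5626
  s(V) = √(2.8) = 1.6733

Step 3 — r_{ij} = s_{ij} / (s_i · s_j):
  r[U,U] = 1 (diagonal).
  r[U,V] = 0.6 / (2.5626 · 1.6733) = 0.6 / 4.288 = 0.1399
  r[V,V] = 1 (diagonal).

R is symmetric with unit diagonal. Assembling:

R = [[1, 0.1399],
 [0.1399, 1]]


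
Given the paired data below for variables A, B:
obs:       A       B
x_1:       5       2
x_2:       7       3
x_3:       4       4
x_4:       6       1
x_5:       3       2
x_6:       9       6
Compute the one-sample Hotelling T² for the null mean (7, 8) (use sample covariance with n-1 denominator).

Step 1 — sample mean vector:
  mean(A) = (5 + 7 + 4 + 6 + 3 + 9) / 6 = 34/6 = 5.6667
  mean(B) = (2 + 3 + 4 + 1 + 2 + 6) / 6 = 18/6 = 3
  x̄ = (5.6667, 3),  deviation x̄ - mu_0 = (5.6667, 3) - (7, 8) = (-1.3333, -5).

Step 2 — sample covariance matrix, S[i,j] = (1/(n-1)) · Σ_k (x_{k,i} - mean_i) · (x_{k,j} - mean_j), divisor n-1 = 5:
  S[A,A] = ((-0.6667)·(-0.6667) + (1.3333)·(1.3333) + (-1.6667)·(-1.6667) + (0.3333)·(0.3333) + (-2.6667)·(-2.6667) + (3.3333)·(3.3333)) / 5 = 23.3333/5 = 4.6667
  S[A,B] = ((-0.6667)·(-1) + (1.3333)·(0) + (-1.6667)·(1) + (0.3333)·(-2) + (-2.6667)·(-1) + (3.3333)·(3)) / 5 = 11/5 = 2.2
  S[B,B] = ((-1)·(-1) + (0)·(0) + (1)·(1) + (-2)·(-2) + (-1)·(-1) + (3)·(3)) / 5 = 16/5 = 3.2
  S = [[4.6667, 2.2],
 [2.2, 3.2]].

Step 3 — invert S. det(S) = 4.6667·3.2 - (2.2)² = 10.0933.
  S^{-1} = (1/det) · [[d, -b], [-b, a]] = [[0.317, -0.218],
 [-0.218, 0.4624]].

Step 4 — quadratic form (x̄ - mu_0)^T · S^{-1} · (x̄ - mu_0):
  S^{-1} · (x̄ - mu_0) = (0.6671, -2.0211),
  (x̄ - mu_0)^T · [...] = (-1.3333)·(0.6671) + (-5)·(-2.0211) = 9.2162.

Step 5 — scale by n: T² = 6 · 9.2162 = 55.2972.

T² ≈ 55.2972


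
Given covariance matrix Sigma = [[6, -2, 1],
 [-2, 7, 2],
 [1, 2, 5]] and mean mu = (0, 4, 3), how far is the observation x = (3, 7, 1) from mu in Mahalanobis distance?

Step 1 — centre the observation: (x - mu) = (3, 3, -2).

Step 2 — invert Sigma (cofactor / det for 3×3, or solve directly):
  Sigma^{-1} = [[0.2053, 0.0795, -0.0728],
 [0.0795, 0.1921, -0.0927],
 [-0.0728, -0.0927, 0.2517]].

Step 3 — form the quadratic (x - mu)^T · Sigma^{-1} · (x - mu):
  Sigma^{-1} · (x - mu) = (1, 1, -1).
  (x - mu)^T · [Sigma^{-1} · (x - mu)] = (3)·(1) + (3)·(1) + (-2)·(-1) = 8.

Step 4 — take square root: d = √(8) ≈ 2.8284.

d(x, mu) = √(8) ≈ 2.8284


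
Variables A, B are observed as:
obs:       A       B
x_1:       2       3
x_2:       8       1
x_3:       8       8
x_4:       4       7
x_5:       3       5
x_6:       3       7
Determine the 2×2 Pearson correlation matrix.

Step 1 — column means:
  mean(A) = (2 + 8 + 8 + 4 + 3 + 3) / 6 = 28/6 = 4.6667
  mean(B) = (3 + 1 + 8 + 7 + 5 + 7) / 6 = 31/6 = 5.1667

Step 2 — sample variances and covariances s[i,j] = (1/(n-1)) · Σ_k (x_{k,i} - mean_i) · (x_{k,j} - mean_j), with n-1 = 5:
  s[A,A] = ((-2.6667)·(-2.6667) + (3.3333)·(3.3333) + (3.3333)·(3.3333) + (-0.6667)·(-0.6667) + (-1.6667)·(-1.6667) + (-1.6667)·(-1.6667)) / 5 = 35.3333/5 = 7.0667
  s[A,B] = ((-2.6667)·(-2.1667) + (3.3333)·(-4.1667) + (3.3333)·(2.8333) + (-0.6667)·(1.8333) + (-1.6667)·(-0.1667) + (-1.6667)·(1.8333)) / 5 = -2.6667/5 = -0.5333
  s[B,B] = ((-2.1667)·(-2.1667) + (-4.1667)·(-4.1667) + (2.8333)·(2.8333) + (1.8333)·(1.8333) + (-0.1667)·(-0.1667) + (1.8333)·(1.8333)) / 5 = 36.8333/5 = 7.3667
  Sample standard deviations s_i = √(s[i,i]):
  s(A) = √(7.0667) = 2.6583
  s(B) = √(7.3667) = 2.7142

Step 3 — r_{ij} = s_{ij} / (s_i · s_j):
  r[A,A] = 1 (diagonal).
  r[A,B] = -0.5333 / (2.6583 · 2.7142) = -0.5333 / 7.2151 = -0.0739
  r[B,B] = 1 (diagonal).

R is symmetric with unit diagonal. Assembling:

R = [[1, -0.0739],
 [-0.0739, 1]]


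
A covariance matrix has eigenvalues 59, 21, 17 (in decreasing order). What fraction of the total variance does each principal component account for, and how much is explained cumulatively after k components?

Step 1 — total variance = trace(Sigma) = Σ λ_i = 59 + 21 + 17 = 97.

Step 2 — fraction explained by component i = λ_i / Σ λ:
  PC1: 59/97 = 0.6082
  PC2: 21/97 = 0.2165
  PC3: 17/97 = 0.1753

Step 3 — cumulative fraction after k components = (λ_1 + ... + λ_k) / Σ λ:
  k = 1: 59/97 = 0.6082
  k = 2: (59 + 21)/97 = 80/97 = 0.8247
  k = 3: (59 + 21 + 17)/97 = 97/97 = 1

Summary (fraction, with percent):

explained: PC1 0.6082 (60.82%), PC2 0.2165 (21.65%), PC3 0.1753 (17.53%);  cumulative: 0.6082, 0.8247, 1


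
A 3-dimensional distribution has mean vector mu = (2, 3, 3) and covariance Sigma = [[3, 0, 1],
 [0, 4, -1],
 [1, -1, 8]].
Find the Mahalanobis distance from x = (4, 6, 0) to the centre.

Step 1 — centre the observation: (x - mu) = (2, 3, -3).

Step 2 — invert Sigma (cofactor / det for 3×3, or solve directly):
  Sigma^{-1} = [[0.3483, -0.0112, -0.0449],
 [-0.0112, 0.2584, 0.0337],
 [-0.0449, 0.0337, 0.1348]].

Step 3 — form the quadratic (x - mu)^T · Sigma^{-1} · (x - mu):
  Sigma^{-1} · (x - mu) = (0.7978, 0.6517, -0.3933).
  (x - mu)^T · [Sigma^{-1} · (x - mu)] = (2)·(0.7978) + (3)·(0.6517) + (-3)·(-0.3933) = 4.7303.

Step 4 — take square root: d = √(4.7303) ≈ 2.1749.

d(x, mu) = √(4.7303) ≈ 2.1749


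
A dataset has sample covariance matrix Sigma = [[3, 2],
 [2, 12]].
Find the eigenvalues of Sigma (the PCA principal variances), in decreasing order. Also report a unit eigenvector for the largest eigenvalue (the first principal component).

Step 1 — characteristic polynomial of 2×2 Sigma:
  det(Sigma - λI) = λ² - trace · λ + det = 0.
  trace = 3 + 12 = 15, det = 3·12 - (2)² = 32.
Step 2 — discriminant:
  Δ = trace² - 4·det = 225 - 128 = 97.
Step 3 — eigenvalues:
  λ = (trace ± √Δ)/2 = (15 ± 9.8489)/2,
  λ_1 = 12.4244,  λ_2 = 2.5756.

Step 4 — unit eigenvector for λ_1: solve (Sigma - λ_1 I)v = 0. First row:
  (3 - 12.4244)·v_x + (2)·v_y = 0, i.e. (-9.4244)·v_x + (2)·v_y = 0,
  so v ∝ (b, λ_1 - a) = (2, 9.4244) = u.
  ||u|| = √((2)² + (9.4244)²) = √(92.8199) ≈ 9.6343,
  v_1 = u/||u|| ≈ (0.2076, 0.9782) (||v_1|| = 1).

λ_1 = 12.4244,  λ_2 = 2.5756;  v_1 ≈ (0.2076, 0.9782)


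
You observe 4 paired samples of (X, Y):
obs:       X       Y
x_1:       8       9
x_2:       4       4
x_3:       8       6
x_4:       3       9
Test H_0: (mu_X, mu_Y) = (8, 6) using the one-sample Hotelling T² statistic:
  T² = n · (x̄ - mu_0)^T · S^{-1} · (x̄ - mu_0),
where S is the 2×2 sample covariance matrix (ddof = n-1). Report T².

Step 1 — sample mean vector:
  mean(X) = (8 + 4 + 8 + 3) / 4 = 23/4 = 5.75
  mean(Y) = (9 + 4 + 6 + 9) / 4 = 28/4 = 7
  x̄ = (5.75, 7),  deviation x̄ - mu_0 = (5.75, 7) - (8, 6) = (-2.25, 1).

Step 2 — sample covariance matrix, S[i,j] = (1/(n-1)) · Σ_k (x_{k,i} - mean_i) · (x_{k,j} - mean_j), divisor n-1 = 3:
  S[X,X] = ((2.25)·(2.25) + (-1.75)·(-1.75) + (2.25)·(2.25) + (-2.75)·(-2.75)) / 3 = 20.75/3 = 6.9167
  S[X,Y] = ((2.25)·(2) + (-1.75)·(-3) + (2.25)·(-1) + (-2.75)·(2)) / 3 = 2/3 = 0.6667
  S[Y,Y] = ((2)·(2) + (-3)·(-3) + (-1)·(-1) + (2)·(2)) / 3 = 18/3 = 6
  S = [[6.9167, 0.6667],
 [0.6667, 6]].

Step 3 — invert S. det(S) = 6.9167·6 - (0.6667)² = 41.0556.
  S^{-1} = (1/det) · [[d, -b], [-b, a]] = [[0.1461, -0.0162],
 [-0.0162, 0.1685]].

Step 4 — quadratic form (x̄ - mu_0)^T · S^{-1} · (x̄ - mu_0):
  S^{-1} · (x̄ - mu_0) = (-0.3451, 0.205),
  (x̄ - mu_0)^T · [...] = (-2.25)·(-0.3451) + (1)·(0.205) = 0.9814.

Step 5 — scale by n: T² = 4 · 0.9814 = 3.9256.

T² ≈ 3.9256


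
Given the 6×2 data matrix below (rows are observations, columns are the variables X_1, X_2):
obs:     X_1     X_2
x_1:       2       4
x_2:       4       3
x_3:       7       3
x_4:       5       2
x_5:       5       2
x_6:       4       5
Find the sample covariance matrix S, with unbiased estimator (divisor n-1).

Step 1 — column means:
  mean(X_1) = (2 + 4 + 7 + 5 + 5 + 4) / 6 = 27/6 = 4.5
  mean(X_2) = (4 + 3 + 3 + 2 + 2 + 5) / 6 = 19/6 = 3.1667

Step 2 — sample covariance S[i,j] = (1/(n-1)) · Σ_k (x_{k,i} - mean_i) · (x_{k,j} - mean_j), with n-1 = 5.
  S[X_1,X_1] = ((-2.5)·(-2.5) + (-0.5)·(-0.5) + (2.5)·(2.5) + (0.5)·(0.5) + (0.5)·(0.5) + (-0.5)·(-0.5)) / 5 = 13.5/5 = 2.7
  S[X_1,X_2] = ((-2.5)·(0.8333) + (-0.5)·(-0.1667) + (2.5)·(-0.1667) + (0.5)·(-1.1667) + (0.5)·(-1.1667) + (-0.5)·(1.8333)) / 5 = -4.5/5 = -0.9
  S[X_2,X_2] = ((0.8333)·(0.8333) + (-0.1667)·(-0.1667) + (-0.1667)·(-0.1667) + (-1.1667)·(-1.1667) + (-1.1667)·(-1.1667) + (1.8333)·(1.8333)) / 5 = 6.8333/5 = 1.3667

S is symmetric (S[j,i] = S[i,j]). Assembling:

S = [[2.7, -0.9],
 [-0.9, 1.3667]]


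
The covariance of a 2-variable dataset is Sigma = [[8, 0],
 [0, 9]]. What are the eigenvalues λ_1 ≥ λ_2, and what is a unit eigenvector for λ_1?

Step 1 — characteristic polynomial of 2×2 Sigma:
  det(Sigma - λI) = λ² - trace · λ + det = 0.
  trace = 8 + 9 = 17, det = 8·9 - (0)² = 72.
Step 2 — discriminant:
  Δ = trace² - 4·det = 289 - 288 = 1.
Step 3 — eigenvalues:
  λ = (trace ± √Δ)/2 = (17 ± 1)/2,
  λ_1 = 9,  λ_2 = 8.

Step 4 — unit eigenvector for λ_1: Sigma is diagonal, so its eigenvectors are the coordinate axes. λ_1 = 9 is the diagonal entry on the second coordinate axis, hence
  v_1 = (0, 1) (||v_1|| = 1).

λ_1 = 9,  λ_2 = 8;  v_1 ≈ (0, 1)


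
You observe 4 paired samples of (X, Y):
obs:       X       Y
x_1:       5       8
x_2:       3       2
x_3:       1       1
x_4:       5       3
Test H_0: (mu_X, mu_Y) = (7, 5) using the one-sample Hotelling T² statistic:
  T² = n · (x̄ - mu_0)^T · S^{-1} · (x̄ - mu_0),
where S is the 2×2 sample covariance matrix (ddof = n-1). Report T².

Step 1 — sample mean vector:
  mean(X) = (5 + 3 + 1 + 5) / 4 = 14/4 = 3.5
  mean(Y) = (8 + 2 + 1 + 3) / 4 = 14/4 = 3.5
  x̄ = (3.5, 3.5),  deviation x̄ - mu_0 = (3.5, 3.5) - (7, 5) = (-3.5, -1.5).

Step 2 — sample covariance matrix, S[i,j] = (1/(n-1)) · Σ_k (x_{k,i} - mean_i) · (x_{k,j} - mean_j), divisor n-1 = 3:
  S[X,X] = ((1.5)·(1.5) + (-0.5)·(-0.5) + (-2.5)·(-2.5) + (1.5)·(1.5)) / 3 = 11/3 = 3.6667
  S[X,Y] = ((1.5)·(4.5) + (-0.5)·(-1.5) + (-2.5)·(-2.5) + (1.5)·(-0.5)) / 3 = 13/3 = 4.3333
  S[Y,Y] = ((4.5)·(4.5) + (-1.5)·(-1.5) + (-2.5)·(-2.5) + (-0.5)·(-0.5)) / 3 = 29/3 = 9.6667
  S = [[3.6667, 4.3333],
 [4.3333, 9.6667]].

Step 3 — invert S. det(S) = 3.6667·9.6667 - (4.3333)² = 16.6667.
  S^{-1} = (1/det) · [[d, -b], [-b, a]] = [[0.58, -0.26],
 [-0.26, 0.22]].

Step 4 — quadratic form (x̄ - mu_0)^T · S^{-1} · (x̄ - mu_0):
  S^{-1} · (x̄ - mu_0) = (-1.64, 0.58),
  (x̄ - mu_0)^T · [...] = (-3.5)·(-1.64) + (-1.5)·(0.58) = 4.87.

Step 5 — scale by n: T² = 4 · 4.87 = 19.48.

T² ≈ 19.48


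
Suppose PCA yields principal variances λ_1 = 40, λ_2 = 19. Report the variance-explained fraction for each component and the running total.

Step 1 — total variance = trace(Sigma) = Σ λ_i = 40 + 19 = 59.

Step 2 — fraction explained by component i = λ_i / Σ λ:
  PC1: 40/59 = 0.678
  PC2: 19/59 = 0.322

Step 3 — cumulative fraction after k components = (λ_1 + ... + λ_k) / Σ λ:
  k = 1: 40/59 = 0.678
  k = 2: (40 + 19)/59 = 59/59 = 1

Summary (fraction, with percent):

explained: PC1 0.678 (67.8%), PC2 0.322 (32.2%);  cumulative: 0.678, 1


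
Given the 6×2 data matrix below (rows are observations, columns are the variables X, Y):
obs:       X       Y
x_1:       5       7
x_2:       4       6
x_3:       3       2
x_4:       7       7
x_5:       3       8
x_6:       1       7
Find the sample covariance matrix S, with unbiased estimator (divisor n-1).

Step 1 — column means:
  mean(X) = (5 + 4 + 3 + 7 + 3 + 1) / 6 = 23/6 = 3.8333
  mean(Y) = (7 + 6 + 2 + 7 + 8 + 7) / 6 = 37/6 = 6.1667

Step 2 — sample covariance S[i,j] = (1/(n-1)) · Σ_k (x_{k,i} - mean_i) · (x_{k,j} - mean_j), with n-1 = 5.
  S[X,X] = ((1.1667)·(1.1667) + (0.1667)·(0.1667) + (-0.8333)·(-0.8333) + (3.1667)·(3.1667) + (-0.8333)·(-0.8333) + (-2.8333)·(-2.8333)) / 5 = 20.8333/5 = 4.1667
  S[X,Y] = ((1.1667)·(0.8333) + (0.1667)·(-0.1667) + (-0.8333)·(-4.1667) + (3.1667)·(0.8333) + (-0.8333)·(1.8333) + (-2.8333)·(0.8333)) / 5 = 3.1667/5 = 0.6333
  S[Y,Y] = ((0.8333)·(0.8333) + (-0.1667)·(-0.1667) + (-4.1667)·(-4.1667) + (0.8333)·(0.8333) + (1.8333)·(1.8333) + (0.8333)·(0.8333)) / 5 = 22.8333/5 = 4.5667

S is symmetric (S[j,i] = S[i,j]). Assembling:

S = [[4.1667, 0.6333],
 [0.6333, 4.5667]]


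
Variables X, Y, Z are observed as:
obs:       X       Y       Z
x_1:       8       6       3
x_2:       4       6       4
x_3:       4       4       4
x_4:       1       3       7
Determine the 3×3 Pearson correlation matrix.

Step 1 — column means:
  mean(X) = (8 + 4 + 4 + 1) / 4 = 17/4 = 4.25
  mean(Y) = (6 + 6 + 4 + 3) / 4 = 19/4 = 4.75
  mean(Z) = (3 + 4 + 4 + 7) / 4 = 18/4 = 4.5

Step 2 — sample variances and covariances s[i,j] = (1/(n-1)) · Σ_k (x_{k,i} - mean_i) · (x_{k,j} - mean_j), with n-1 = 3:
  s[X,X] = ((3.75)·(3.75) + (-0.25)·(-0.25) + (-0.25)·(-0.25) + (-3.25)·(-3.25)) / 3 = 24.75/3 = 8.25
  s[X,Y] = ((3.75)·(1.25) + (-0.25)·(1.25) + (-0.25)·(-0.75) + (-3.25)·(-1.75)) / 3 = 10.25/3 = 3.4167
  s[X,Z] = ((3.75)·(-1.5) + (-0.25)·(-0.5) + (-0.25)·(-0.5) + (-3.25)·(2.5)) / 3 = -13.5/3 = -4.5
  s[Y,Y] = ((1.25)·(1.25) + (1.25)·(1.25) + (-0.75)·(-0.75) + (-1.75)·(-1.75)) / 3 = 6.75/3 = 2.25
  s[Y,Z] = ((1.25)·(-1.5) + (1.25)·(-0.5) + (-0.75)·(-0.5) + (-1.75)·(2.5)) / 3 = -6.5/3 = -2.1667
  s[Z,Z] = ((-1.5)·(-1.5) + (-0.5)·(-0.5) + (-0.5)·(-0.5) + (2.5)·(2.5)) / 3 = 9/3 = 3
  Sample standard deviations s_i = √(s[i,i]):
  s(X) = √(8.25) = 2.8723
  s(Y) = √(2.25) = 1.5
  s(Z) = √(3) = 1.7321

Step 3 — r_{ij} = s_{ij} / (s_i · s_j):
  r[X,X] = 1 (diagonal).
  r[X,Y] = 3.4167 / (2.8723 · 1.5) = 3.4167 / 4.3084 = 0.793
  r[X,Z] = -4.5 / (2.8723 · 1.7321) = -4.5 / 4.9749 = -0.9045
  r[Y,Y] = 1 (diagonal).
  r[Y,Z] = -2.1667 / (1.5 · 1.7321) = -2.1667 / 2.5981 = -0.834
  r[Z,Z] = 1 (diagonal).

R is symmetric with unit diagonal. Assembling:

R = [[1, 0.793, -0.9045],
 [0.793, 1, -0.834],
 [-0.9045, -0.834, 1]]
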